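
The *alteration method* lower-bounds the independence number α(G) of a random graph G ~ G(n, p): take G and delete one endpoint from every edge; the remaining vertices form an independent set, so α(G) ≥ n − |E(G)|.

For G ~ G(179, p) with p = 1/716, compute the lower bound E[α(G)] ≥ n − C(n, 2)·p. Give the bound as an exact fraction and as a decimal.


E[|E(G)|] = C(179, 2)·p = 15931 · (1/716) = 89/4.
E[α(G)] ≥ n − E[|E(G)|] = 179 − 89/4 = 627/4.
Numerically: ≈ 156.75000.
(This is only a lower bound; the true E[α(G)] may be larger.)

E[α(G)] ≥ 627/4 ≈ 156.75000.


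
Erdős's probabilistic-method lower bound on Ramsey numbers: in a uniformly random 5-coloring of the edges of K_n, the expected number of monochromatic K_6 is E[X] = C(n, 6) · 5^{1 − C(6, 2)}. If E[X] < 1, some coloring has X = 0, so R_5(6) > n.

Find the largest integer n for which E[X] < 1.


We need C(n, 6) · 5^{1 − 15} < 1, i.e. C(n, 6) < 5^{15 − 1} = 6103515625.
Check values of n near the boundary:
  n = 124: C(124, 6) = 4465475476; 4465475476 < 6103515625? YES
  n = 125: C(125, 6) = 4690625500; 4690625500 < 6103515625? YES
  n = 126: C(126, 6) = 4925156775; 4925156775 < 6103515625? YES
  n = 127: C(127, 6) = 5169379425; 5169379425 < 6103515625? YES
  n = 128: C(128, 6) = 5423611200; 5423611200 < 6103515625? YES
  n = 129: C(129, 6) = 5688177600; 5688177600 < 6103515625? YES
  n = 130: C(130, 6) = 5963412000; 5963412000 < 6103515625? YES
  n = 131: C(131, 6) = 6249655776; 6249655776 < 6103515625? NO
  n = 132: C(132, 6) = 6547258432; 6547258432 < 6103515625? NO
The largest n with C(n, 6) < 6103515625 is n = 130 (where E[X] = 47707296/48828125 ≈ 0.9770454). Hence R_5(6) > 130, i.e. R_5(6) ≥ 131.

Largest n = 130; hence R_5(6) > 130.


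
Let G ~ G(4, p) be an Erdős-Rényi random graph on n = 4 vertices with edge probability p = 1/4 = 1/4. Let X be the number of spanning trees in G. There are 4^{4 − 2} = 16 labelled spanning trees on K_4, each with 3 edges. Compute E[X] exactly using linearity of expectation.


K_4 has 4^{4 − 2} = 16 labelled spanning trees.
For each such spanning tree H, let X_H = 1 if all 3 edges of H are present in G. Then P[X_H = 1] = p^{3} = (1/4)^{3} = 1/64.
Summing the indicators: E[X] = Σ_H E[X_H] = 16 · p^{3} = 16 · 1/64 = 1/4.
Numerically: E[X] ≈ 0.25.

E[X] = 16 · (1/4)^{3} = 1/4 ≈ 0.25.


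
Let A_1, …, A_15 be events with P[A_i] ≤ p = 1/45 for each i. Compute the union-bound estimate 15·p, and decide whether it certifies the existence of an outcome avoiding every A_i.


Union bound: P[∪_{i=1}^{15} A_i] ≤ Σ_i P[A_i] ≤ 15·p = 15·(1/45) = 1/3.
Numerically: 1/3 ≈ 0.333333.
Is 1/3 < 1? YES.
Since P[∪ A_i] ≤ 1/3 < 1, the complement has P[∩ A_i^c] ≥ 1 − 1/3 = 2/3 > 0, so some outcome avoids every A_i.

15·p = 1/3 ≈ 0.333333; existence CERTIFIED by the union bound.


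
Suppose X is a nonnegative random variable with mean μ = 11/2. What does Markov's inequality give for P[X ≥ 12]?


μ = E[X] = 11/2, a = 12.
Markov: P[X ≥ 12] ≤ μ/a = (11/2)/12 = 11/24.
Numerically: ≈ 0.45833.
(Since a = 12 > μ = 5.50000, the bound 11/24 is < 1 and informative.)

P[X ≥ 12] ≤ 11/24 ≈ 0.45833.


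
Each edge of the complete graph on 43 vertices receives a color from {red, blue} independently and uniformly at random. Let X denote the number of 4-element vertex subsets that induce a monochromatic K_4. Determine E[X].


Let X = Σ_S X_S over the C(43, 4) = 123410 subsets S of size 4, where X_S = 1 if the K_4 on S is monochromatic.
For a fixed S, the K_4 on S has C(4, 2) = 6 edges. P[all 6 edges red] = (1/2)^6, and likewise for blue, so P[monochromatic] = 2·(1/2)^6 = 2^{1 − 6} = 1/32.
By linearity: E[X] = C(43, 4) · 2^{1 − 6} = 123410 · 1/32 = 61705/16.
Numerically: E[X] ≈ 3856.562500.

E[X] = C(43,4)·2^(1−C(4,2)) = 61705/16 ≈ 3856.562500.


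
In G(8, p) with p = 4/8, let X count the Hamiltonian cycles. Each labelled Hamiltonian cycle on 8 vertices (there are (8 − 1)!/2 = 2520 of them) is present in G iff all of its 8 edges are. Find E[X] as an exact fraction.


K_8 has (8 − 1)!/2 = 2520 labelled Hamiltonian cycles.
For each such Hamiltonian cycle H, let X_H = 1 if all 8 edges of H are present in G. Then P[X_H = 1] = p^{8} = (1/2)^{8} = 1/256.
By linearity: E[X] = Σ_H E[X_H] = 2520 · p^{8} = 2520 · 1/256 = 315/32.
Numerically: E[X] ≈ 9.8438.

E[X] = 2520 · (1/2)^{8} = 315/32 ≈ 9.8438.


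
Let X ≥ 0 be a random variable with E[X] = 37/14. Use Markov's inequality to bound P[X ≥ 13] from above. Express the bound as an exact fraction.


μ = E[X] = 37/14, a = 13.
Markov: P[X ≥ 13] ≤ μ/a = (37/14)/13 = 37/182.
Numerically: ≈ 0.20330.
(Since a = 13 > μ = 2.64286, the bound 37/182 is < 1 and informative.)

P[X ≥ 13] ≤ 37/182 ≈ 0.20330.


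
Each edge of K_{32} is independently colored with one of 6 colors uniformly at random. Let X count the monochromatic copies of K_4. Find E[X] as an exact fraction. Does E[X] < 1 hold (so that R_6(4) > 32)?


E[X] = C(32, 4) · 6^{1 − 6} = 35960 · 6^{−5} = 35960/7776.
As a reduced fraction: E[X] = 4495/972 ≈ 4.6244856.
Is E[X] < 1? NO.
Since E[X] ≥ 1, the first-moment bound is inconclusive at n = 32; it does NOT by itself certify R_6(4) > 32.

E[X] = 4495/972 ≈ 4.6244856; E[X] ≥ 1; first-moment method inconclusive here.


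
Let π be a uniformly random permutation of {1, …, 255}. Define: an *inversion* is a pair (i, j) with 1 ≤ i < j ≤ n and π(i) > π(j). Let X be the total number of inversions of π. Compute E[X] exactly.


Write X = Σ X_I over the C(255, 2) = 32385 pairs i < j, with X_I the indicator of one inversion.
There are 32385 indicators.
For each fixed pair i < j, the values π(i) and π(j) are two distinct elements of {1, …, 255} in uniformly random order; by symmetry P[π(i) > π(j)] = 1/2.
By linearity: E[X] = 32385 · (1/2) = C(255, 2) · (1/2) = 32385/2 = 32385/2 ≈ 16192.500.

E[X] = 32385/2 = 16192.500.


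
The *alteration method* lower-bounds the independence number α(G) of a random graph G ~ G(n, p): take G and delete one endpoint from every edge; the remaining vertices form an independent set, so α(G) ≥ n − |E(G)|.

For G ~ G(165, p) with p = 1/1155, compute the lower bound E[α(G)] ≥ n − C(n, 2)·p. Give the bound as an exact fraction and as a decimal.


E[|E(G)|] = C(165, 2)·p = 13530 · (1/1155) = 82/7.
E[α(G)] ≥ n − E[|E(G)|] = 165 − 82/7 = 1073/7.
Numerically: ≈ 153.28571.
(This is only a lower bound; the true E[α(G)] may be larger.)

E[α(G)] ≥ 1073/7 ≈ 153.28571.


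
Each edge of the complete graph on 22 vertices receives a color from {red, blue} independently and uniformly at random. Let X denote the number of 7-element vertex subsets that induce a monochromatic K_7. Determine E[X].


Let X = Σ_S X_S over the C(22, 7) = 170544 subsets S of size 7, where X_S = 1 if the K_7 on S is monochromatic.
For a fixed S, the K_7 on S has C(7, 2) = 21 edges. P[all 21 edges red] = (1/2)^21, and likewise for blue, so P[monochromatic] = 2·(1/2)^21 = 2^{1 − 21} = 1/1048576.
Summing: E[X] = C(22, 7) · 2^{1 − 21} = 170544 · 1/1048576 = 10659/65536.
Numerically: E[X] ≈ 0.16264.

E[X] = C(22,7)·2^(1−C(7,2)) = 10659/65536 ≈ 0.16264.


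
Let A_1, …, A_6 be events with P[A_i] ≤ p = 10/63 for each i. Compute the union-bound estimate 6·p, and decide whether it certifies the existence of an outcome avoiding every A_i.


Union bound: P[∪_{i=1}^{6} A_i] ≤ Σ_i P[A_i] ≤ 6·p = 6·(10/63) = 20/21.
Numerically: 20/21 ≈ 0.95238.
Is 20/21 < 1? YES.
Since P[∪ A_i] ≤ 20/21 < 1, the complement has P[∩ A_i^c] ≥ 1 − 20/21 = 1/21 > 0, so some outcome avoids every A_i.

6·p = 20/21 ≈ 0.95238; existence CERTIFIED by the union bound.


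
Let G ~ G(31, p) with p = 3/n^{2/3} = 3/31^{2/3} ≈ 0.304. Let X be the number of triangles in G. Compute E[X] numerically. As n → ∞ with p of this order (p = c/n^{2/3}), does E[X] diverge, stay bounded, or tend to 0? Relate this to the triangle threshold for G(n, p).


Number of potential triangles: C(31, 3) = 4495.
Each occurs with probability p³ ≈ (0.304)³ ≈ 2.809573e-02.
By linearity: E[X] = C(31, 3)·p³ ≈ 4495 · 2.809573e-02 ≈ 126.2903.
Since α = 2/3 < 1, p = c/n^{2/3} ≫ 1/n is above the triangle threshold p ~ 1/n. Asymptotically E[X] ~ (c³/6)·n^{3(1−α)} = (3³/6)·n^{1} → ∞; triangles are abundant w.h.p.

E[X] ≈ 126.2903; in regime p = Θ(1/n^{2/3}) E[X] diverges (above the triangle threshold p ~ 1/n).


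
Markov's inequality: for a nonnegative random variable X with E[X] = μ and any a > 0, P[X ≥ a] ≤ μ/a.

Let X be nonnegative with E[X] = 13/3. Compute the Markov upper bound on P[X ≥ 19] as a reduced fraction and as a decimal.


μ = E[X] = 13/3, a = 19.
Markov: P[X ≥ 19] ≤ μ/a = (13/3)/19 = 13/57.
Numerically: ≈ 0.2281.
(Since a = 19 > μ = 4.3333, the bound 13/57 is < 1 and informative.)

P[X ≥ 19] ≤ 13/57 ≈ 0.2281.


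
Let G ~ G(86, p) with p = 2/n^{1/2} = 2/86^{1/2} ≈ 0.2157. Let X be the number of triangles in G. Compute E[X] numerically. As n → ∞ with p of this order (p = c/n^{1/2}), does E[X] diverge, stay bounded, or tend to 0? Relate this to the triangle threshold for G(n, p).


Number of potential triangles: C(86, 3) = 102340.
Each occurs with probability p³ ≈ (0.2157)³ ≈ 1.003096e-02.
By linearity: E[X] = C(86, 3)·p³ ≈ 102340 · 1.003096e-02 ≈ 1026.5680.
Since α = 1/2 < 1, p = c/n^{1/2} ≫ 1/n is above the triangle threshold p ~ 1/n. Asymptotically E[X] ~ (c³/6)·n^{3(1−α)} = (2³/6)·n^{1.5} → ∞; triangles are abundant w.h.p.

E[X] ≈ 1026.5680; in regime p = Θ(1/n^{1/2}) E[X] diverges (above the triangle threshold p ~ 1/n).


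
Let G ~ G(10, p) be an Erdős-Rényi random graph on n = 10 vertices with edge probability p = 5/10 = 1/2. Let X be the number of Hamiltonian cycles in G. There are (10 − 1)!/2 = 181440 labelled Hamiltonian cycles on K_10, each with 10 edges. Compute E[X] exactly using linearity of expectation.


K_10 has (10 − 1)!/2 = 181440 labelled Hamiltonian cycles.
For each such Hamiltonian cycle H, let X_H = 1 if all 10 edges of H are present in G. Then P[X_H = 1] = p^{10} = (1/2)^{10} = 1/1024.
By linearity: E[X] = Σ_H E[X_H] = 181440 · p^{10} = 181440 · 1/1024 = 2835/16.
Numerically: E[X] ≈ 177.

E[X] = 181440 · (1/2)^{10} = 2835/16 ≈ 177.


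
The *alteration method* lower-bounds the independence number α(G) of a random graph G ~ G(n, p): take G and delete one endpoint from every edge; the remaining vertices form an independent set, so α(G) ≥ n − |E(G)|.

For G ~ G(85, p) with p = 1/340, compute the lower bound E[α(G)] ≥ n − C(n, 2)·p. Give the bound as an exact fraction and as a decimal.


E[|E(G)|] = C(85, 2)·p = 3570 · (1/340) = 21/2.
E[α(G)] ≥ n − E[|E(G)|] = 85 − 21/2 = 149/2.
Numerically: ≈ 74.500.
(This is only a lower bound; the true E[α(G)] may be larger.)

E[α(G)] ≥ 149/2 ≈ 74.500.


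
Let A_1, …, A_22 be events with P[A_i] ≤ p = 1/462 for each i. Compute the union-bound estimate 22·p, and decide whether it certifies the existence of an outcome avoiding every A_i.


Union bound: P[∪_{i=1}^{22} A_i] ≤ Σ_i P[A_i] ≤ 22·p = 22·(1/462) = 1/21.
Numerically: 1/21 ≈ 0.0476190.
Is 1/21 < 1? YES.
Since P[∪ A_i] ≤ 1/21 < 1, the complement has P[∩ A_i^c] ≥ 1 − 1/21 = 20/21 > 0, so some outcome avoids every A_i.

22·p = 1/21 ≈ 0.0476190; existence CERTIFIED by the union bound.


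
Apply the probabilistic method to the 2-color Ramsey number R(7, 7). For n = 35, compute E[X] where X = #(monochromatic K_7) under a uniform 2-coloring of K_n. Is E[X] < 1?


E[X] = C(35, 7) · 2^{1 − 21} = 6724520 · 2^{−20} = 6724520/1048576.
As a reduced fraction: E[X] = 840565/131072 ≈ 6.413002.
Is E[X] < 1? NO.
Since E[X] ≥ 1, the first-moment bound is inconclusive at n = 35; it does NOT by itself certify R(7, 7) > 35.

E[X] = 840565/131072 ≈ 6.413002; E[X] ≥ 1; first-moment method inconclusive here.


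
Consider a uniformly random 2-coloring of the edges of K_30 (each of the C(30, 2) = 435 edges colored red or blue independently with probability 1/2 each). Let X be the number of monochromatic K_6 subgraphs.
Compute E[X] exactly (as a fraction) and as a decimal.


Let X = Σ_S X_S over the C(30, 6) = 593775 subsets S of size 6, where X_S = 1 if the K_6 on S is monochromatic.
For a fixed S, the K_6 on S has C(6, 2) = 15 edges. P[all 15 edges red] = (1/2)^15, and likewise for blue, so P[monochromatic] = 2·(1/2)^15 = 2^{1 − 15} = 1/16384.
By linearity: E[X] = C(30, 6) · 2^{1 − 15} = 593775 · 1/16384 = 593775/16384.
Numerically: E[X] ≈ 36.241150.

E[X] = C(30,6)·2^(1−C(6,2)) = 593775/16384 ≈ 36.241150.


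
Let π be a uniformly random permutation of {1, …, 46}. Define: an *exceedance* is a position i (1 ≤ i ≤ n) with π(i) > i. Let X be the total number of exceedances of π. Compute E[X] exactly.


Write X = Σ_{i=1}^{46} X_i, where X_i = 1_{π(i) > i}.
For each fixed i, π(i) is uniform over {1, …, 46} (marginal of a uniform permutation), so P[π(i) > i] = (n − i)/n. Summing: Σ_{i=1}^{46} (n − i)/n = (0 + 1 + … + 45)/46 = 46(46 − 1)/(2·46) = (46 − 1)/2.
Hence E[X] = Σ_{i=1}^{46} (46 − i)/46 = 45/2 ≈ 22.500000.

E[X] = 45/2 = 22.500000.


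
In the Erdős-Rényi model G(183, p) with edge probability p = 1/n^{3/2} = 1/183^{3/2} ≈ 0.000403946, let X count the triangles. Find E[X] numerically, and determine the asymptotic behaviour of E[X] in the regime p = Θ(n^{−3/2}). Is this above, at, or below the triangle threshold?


Number of potential triangles: C(183, 3) = 1004731.
Each occurs with probability p³ ≈ (0.000403946)³ ≈ 6.59128509e-11.
By linearity: E[X] = C(183, 3)·p³ ≈ 1004731 · 6.59128509e-11 ≈ 0.000066.
Since α = 3/2 > 1, p = c/n^{3/2} = o(1/n) is below the triangle threshold p ~ 1/n. Asymptotically E[X] ~ (c³/6)·n^{3(1−α)} = (1³/6)·n^{-1.5} → 0, so by Markov's inequality G has no triangles w.h.p.

E[X] ≈ 0.000066; in regime p = Θ(1/n^{3/2}) E[X] tends to 0 (below the triangle threshold p ~ 1/n).


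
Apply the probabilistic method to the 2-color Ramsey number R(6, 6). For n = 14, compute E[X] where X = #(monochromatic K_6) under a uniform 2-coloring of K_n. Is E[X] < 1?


E[X] = C(14, 6) · 2^{1 − 15} = 3003 · 2^{−14} = 3003/16384.
As a reduced fraction: E[X] = 3003/16384 ≈ 0.1833.
Is E[X] < 1? YES.
Since E[X] < 1, there exists a 2-coloring of K_{14} with no monochromatic K_6; hence R(6, 6) > 14.

E[X] = 3003/16384 ≈ 0.1833; E[X] < 1, so R(6, 6) > 14.


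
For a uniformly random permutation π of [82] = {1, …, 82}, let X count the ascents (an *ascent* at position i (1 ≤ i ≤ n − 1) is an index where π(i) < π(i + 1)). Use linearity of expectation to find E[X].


Write X = Σ X_I over i = 1, …, 81, with X_I the indicator of one ascent.
There are 81 indicators.
For each fixed i, the pair (π(i), π(i+1)) is a uniformly random ordered pair of distinct values from {1, …, 82}; by symmetry P[π(i) < π(i+1)] = 1/2.
By linearity: E[X] = 81 · (1/2) = (82 − 1) · (1/2) = 81/2 ≈ 40.500.

E[X] = 81/2 = 40.500.


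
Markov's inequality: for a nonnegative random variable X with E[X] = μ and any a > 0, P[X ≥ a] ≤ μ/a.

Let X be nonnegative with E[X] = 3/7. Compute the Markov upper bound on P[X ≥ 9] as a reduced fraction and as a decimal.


μ = E[X] = 3/7, a = 9.
Markov: P[X ≥ 9] ≤ μ/a = (3/7)/9 = 1/21.
Numerically: ≈ 0.04762.
(Since a = 9 > μ = 0.42857, the bound 1/21 is < 1 and informative.)

P[X ≥ 9] ≤ 1/21 ≈ 0.04762.


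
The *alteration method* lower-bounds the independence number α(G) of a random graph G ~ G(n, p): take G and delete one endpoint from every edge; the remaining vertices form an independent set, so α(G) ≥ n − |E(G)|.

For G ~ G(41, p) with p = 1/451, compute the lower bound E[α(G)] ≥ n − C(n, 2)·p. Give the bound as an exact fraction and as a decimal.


E[|E(G)|] = C(41, 2)·p = 820 · (1/451) = 20/11.
E[α(G)] ≥ n − E[|E(G)|] = 41 − 20/11 = 431/11.
Numerically: ≈ 39.181818.
(This is only a lower bound; the true E[α(G)] may be larger.)

E[α(G)] ≥ 431/11 ≈ 39.181818.


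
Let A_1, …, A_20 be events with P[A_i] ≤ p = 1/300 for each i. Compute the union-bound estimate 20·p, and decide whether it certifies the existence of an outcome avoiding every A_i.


Union bound: P[∪_{i=1}^{20} A_i] ≤ Σ_i P[A_i] ≤ 20·p = 20·(1/300) = 1/15.
Numerically: 1/15 ≈ 0.0667.
Is 1/15 < 1? YES.
Since P[∪ A_i] ≤ 1/15 < 1, the complement has P[∩ A_i^c] ≥ 1 − 1/15 = 14/15 > 0, so some outcome avoids every A_i.

20·p = 1/15 ≈ 0.0667; existence CERTIFIED by the union bound.


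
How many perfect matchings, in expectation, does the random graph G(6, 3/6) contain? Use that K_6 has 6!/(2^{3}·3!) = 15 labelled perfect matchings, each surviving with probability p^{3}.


K_6 has 6!/(2^{3}·3!) = 15 labelled perfect matchings.
For each such perfect matching H, let X_H = 1 if all 3 edges of H are present in G. Then P[X_H = 1] = p^{3} = (1/2)^{3} = 1/8.
Summing the indicators: E[X] = Σ_H E[X_H] = 15 · p^{3} = 15 · 1/8 = 15/8.
Numerically: E[X] ≈ 1.875.

E[X] = 15 · (1/2)^{3} = 15/8 ≈ 1.875.


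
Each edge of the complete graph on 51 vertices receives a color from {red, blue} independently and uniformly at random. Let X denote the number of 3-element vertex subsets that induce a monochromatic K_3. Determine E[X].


Let X = Σ_S X_S over the C(51, 3) = 20825 subsets S of size 3, where X_S = 1 if the K_3 on S is monochromatic.
For a fixed S, the K_3 on S has C(3, 2) = 3 edges. P[all 3 edges red] = (1/2)^3, and likewise for blue, so P[monochromatic] = 2·(1/2)^3 = 2^{1 − 3} = 1/4.
By linearity of expectation: E[X] = C(51, 3) · 2^{1 − 3} = 20825 · 1/4 = 20825/4.
Numerically: E[X] ≈ 5206.25000.

E[X] = C(51,3)·2^(1−C(3,2)) = 20825/4 ≈ 5206.25000.


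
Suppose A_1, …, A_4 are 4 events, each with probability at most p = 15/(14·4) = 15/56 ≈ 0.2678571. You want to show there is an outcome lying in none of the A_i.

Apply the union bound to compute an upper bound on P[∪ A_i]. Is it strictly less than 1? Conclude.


Union bound: P[∪_{i=1}^{4} A_i] ≤ Σ_i P[A_i] ≤ 4·p = 4·(15/56) = 15/14.
Numerically: 15/14 ≈ 1.0714286.
Is 15/14 < 1? NO.
Since the bound 15/14 is ≥ 1, the union bound is uninformative here; it does NOT by itself certify existence.

4·p = 15/14 ≈ 1.0714286; existence NOT certified by the union bound.


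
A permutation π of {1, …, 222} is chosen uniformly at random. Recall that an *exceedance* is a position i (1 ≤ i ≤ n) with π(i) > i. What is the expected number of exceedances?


Write X = Σ_{i=1}^{222} X_i, where X_i = 1_{π(i) > i}.
For each fixed i, π(i) is uniform over {1, …, 222} (marginal of a uniform permutation), so P[π(i) > i] = (n − i)/n. Summing: Σ_{i=1}^{222} (n − i)/n = (0 + 1 + … + 221)/222 = 222(222 − 1)/(2·222) = (222 − 1)/2.
Hence E[X] = Σ_{i=1}^{222} (222 − i)/222 = 221/2 ≈ 110.50000.

E[X] = 221/2 = 110.50000.


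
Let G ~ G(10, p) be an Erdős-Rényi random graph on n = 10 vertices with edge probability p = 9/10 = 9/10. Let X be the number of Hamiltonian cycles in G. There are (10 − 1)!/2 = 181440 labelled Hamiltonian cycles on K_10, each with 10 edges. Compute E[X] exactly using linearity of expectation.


K_10 has (10 − 1)!/2 = 181440 labelled Hamiltonian cycles.
For each such Hamiltonian cycle H, let X_H = 1 if all 10 edges of H are present in G. Then P[X_H = 1] = p^{10} = (9/10)^{10} = 3486784401/10000000000.
By linearity of expectation: E[X] = Σ_H E[X_H] = 181440 · p^{10} = 181440 · 3486784401/10000000000 = 1977006755367/31250000.
Numerically: E[X] ≈ 6.33e+04.

E[X] = 181440 · (9/10)^{10} = 1977006755367/31250000 ≈ 6.33e+04.


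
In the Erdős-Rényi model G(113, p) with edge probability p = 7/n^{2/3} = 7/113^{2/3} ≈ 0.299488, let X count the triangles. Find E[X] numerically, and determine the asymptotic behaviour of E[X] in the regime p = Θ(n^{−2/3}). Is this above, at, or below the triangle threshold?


Number of potential triangles: C(113, 3) = 234136.
Each occurs with probability p³ ≈ (0.299488)³ ≈ 2.68619312e-02.
By linearity: E[X] = C(113, 3)·p³ ≈ 234136 · 2.68619312e-02 ≈ 6289.345133.
Since α = 2/3 < 1, p = c/n^{2/3} ≫ 1/n is above the triangle threshold p ~ 1/n. Asymptotically E[X] ~ (c³/6)·n^{3(1−α)} = (7³/6)·n^{1} → ∞; triangles are abundant w.h.p.

E[X] ≈ 6289.345133; in regime p = Θ(1/n^{2/3}) E[X] diverges (above the triangle threshold p ~ 1/n).


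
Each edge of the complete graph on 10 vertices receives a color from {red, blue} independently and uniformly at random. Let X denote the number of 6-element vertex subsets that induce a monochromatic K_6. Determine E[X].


Let X = Σ_S X_S over the C(10, 6) = 210 subsets S of size 6, where X_S = 1 if the K_6 on S is monochromatic.
For a fixed S, the K_6 on S has C(6, 2) = 15 edges. P[all 15 edges red] = (1/2)^15, and likewise for blue, so P[monochromatic] = 2·(1/2)^15 = 2^{1 − 15} = 1/16384.
By linearity: E[X] = C(10, 6) · 2^{1 − 15} = 210 · 1/16384 = 105/8192.
Numerically: E[X] ≈ 0.0128.

E[X] = C(10,6)·2^(1−C(6,2)) = 105/8192 ≈ 0.0128.


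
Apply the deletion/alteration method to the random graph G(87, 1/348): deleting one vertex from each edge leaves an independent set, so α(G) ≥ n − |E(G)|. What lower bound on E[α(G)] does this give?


E[|E(G)|] = C(87, 2)·p = 3741 · (1/348) = 43/4.
E[α(G)] ≥ n − E[|E(G)|] = 87 − 43/4 = 305/4.
Numerically: ≈ 76.2500.
(This is only a lower bound; the true E[α(G)] may be larger.)

E[α(G)] ≥ 305/4 ≈ 76.2500.


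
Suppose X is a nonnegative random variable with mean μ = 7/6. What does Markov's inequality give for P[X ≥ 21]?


μ = E[X] = 7/6, a = 21.
Markov: P[X ≥ 21] ≤ μ/a = (7/6)/21 = 1/18.
Numerically: ≈ 0.055556.
(Since a = 21 > μ = 1.166667, the bound 1/18 is < 1 and informative.)

P[X ≥ 21] ≤ 1/18 ≈ 0.055556.


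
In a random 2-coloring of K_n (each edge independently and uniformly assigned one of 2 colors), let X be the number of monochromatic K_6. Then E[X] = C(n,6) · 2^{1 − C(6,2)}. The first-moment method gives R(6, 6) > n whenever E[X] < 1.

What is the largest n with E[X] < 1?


We need C(n, 6) · 2^{1 − 15} < 1, i.e. C(n, 6) < 2^{15 − 1} = 16384.
Check values of n near the boundary:
  n = 12: C(12, 6) = 924; 924 < 16384? YES
  n = 13: C(13, 6) = 1716; 1716 < 16384? YES
  n = 14: C(14, 6) = 3003; 3003 < 16384? YES
  n = 15: C(15, 6) = 5005; 5005 < 16384? YES
  n = 16: C(16, 6) = 8008; 8008 < 16384? YES
  n = 17: C(17, 6) = 12376; 12376 < 16384? YES
  n = 18: C(18, 6) = 18564; 18564 < 16384? NO
The largest n with C(n, 6) < 16384 is n = 17 (where E[X] = 1547/2048 ≈ 0.755). Hence R(6, 6) > 17, i.e. R(6, 6) ≥ 18.

Largest n = 17; hence R(6, 6) > 17.


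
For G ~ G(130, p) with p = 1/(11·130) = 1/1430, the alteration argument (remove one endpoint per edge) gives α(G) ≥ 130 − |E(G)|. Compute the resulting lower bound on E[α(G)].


E[|E(G)|] = C(130, 2)·p = 8385 · (1/1430) = 129/22.
E[α(G)] ≥ n − E[|E(G)|] = 130 − 129/22 = 2731/22.
Numerically: ≈ 124.13636.
(This is only a lower bound; the true E[α(G)] may be larger.)

E[α(G)] ≥ 2731/22 ≈ 124.13636.


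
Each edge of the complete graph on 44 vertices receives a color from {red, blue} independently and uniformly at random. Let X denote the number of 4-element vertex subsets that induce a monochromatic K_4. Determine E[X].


Let X = Σ_S X_S over the C(44, 4) = 135751 subsets S of size 4, where X_S = 1 if the K_4 on S is monochromatic.
For a fixed S, the K_4 on S has C(4, 2) = 6 edges. P[all 6 edges red] = (1/2)^6, and likewise for blue, so P[monochromatic] = 2·(1/2)^6 = 2^{1 − 6} = 1/32.
By linearity of expectation: E[X] = C(44, 4) · 2^{1 − 6} = 135751 · 1/32 = 135751/32.
Numerically: E[X] ≈ 4242.218750.

E[X] = C(44,4)·2^(1−C(4,2)) = 135751/32 ≈ 4242.218750.


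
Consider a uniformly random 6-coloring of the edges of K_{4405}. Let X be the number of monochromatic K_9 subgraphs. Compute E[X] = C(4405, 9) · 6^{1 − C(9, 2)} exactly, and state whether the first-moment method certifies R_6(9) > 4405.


E[X] = C(4405, 9) · 6^{1 − 36} = 1706862792900636302463627150 · 6^{−35} = 1706862792900636302463627150/1719070799748422591028658176.
As a reduced fraction: E[X] = 284477132150106050410604525/286511799958070431838109696 ≈ 0.9928985.
Is E[X] < 1? YES.
Since E[X] < 1, there exists a 6-coloring of K_{4405} with no monochromatic K_9; hence R_6(9) > 4405.

E[X] = 284477132150106050410604525/286511799958070431838109696 ≈ 0.9928985; E[X] < 1, so R_6(9) > 4405.


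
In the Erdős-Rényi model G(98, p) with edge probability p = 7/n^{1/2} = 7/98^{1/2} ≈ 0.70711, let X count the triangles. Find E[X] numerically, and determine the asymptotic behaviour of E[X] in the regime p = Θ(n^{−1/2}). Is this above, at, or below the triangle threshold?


Number of potential triangles: C(98, 3) = 152096.
Each occurs with probability p³ ≈ (0.70711)³ ≈ 3.5355339e-01.
By linearity: E[X] = C(98, 3)·p³ ≈ 152096 · 3.5355339e-01 ≈ 53774.05650.
Since α = 1/2 < 1, p = c/n^{1/2} ≫ 1/n is above the triangle threshold p ~ 1/n. Asymptotically E[X] ~ (c³/6)·n^{3(1−α)} = (7³/6)·n^{1.5} → ∞; triangles are abundant w.h.p.

E[X] ≈ 53774.05650; in regime p = Θ(1/n^{1/2}) E[X] diverges (above the triangle threshold p ~ 1/n).


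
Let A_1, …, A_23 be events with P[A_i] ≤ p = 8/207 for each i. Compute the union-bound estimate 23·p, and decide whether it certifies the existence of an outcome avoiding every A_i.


Union bound: P[∪_{i=1}^{23} A_i] ≤ Σ_i P[A_i] ≤ 23·p = 23·(8/207) = 8/9.
Numerically: 8/9 ≈ 0.888889.
Is 8/9 < 1? YES.
Since P[∪ A_i] ≤ 8/9 < 1, the complement has P[∩ A_i^c] ≥ 1 − 8/9 = 1/9 > 0, so some outcome avoids every A_i.

23·p = 8/9 ≈ 0.888889; existence CERTIFIED by the union bound.


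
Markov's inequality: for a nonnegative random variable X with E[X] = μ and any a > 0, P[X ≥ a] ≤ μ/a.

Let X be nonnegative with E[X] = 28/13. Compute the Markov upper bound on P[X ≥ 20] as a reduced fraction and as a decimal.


μ = E[X] = 28/13, a = 20.
Markov: P[X ≥ 20] ≤ μ/a = (28/13)/20 = 7/65.
Numerically: ≈ 0.107692.
(Since a = 20 > μ = 2.153846, the bound 7/65 is < 1 and informative.)

P[X ≥ 20] ≤ 7/65 ≈ 0.107692.


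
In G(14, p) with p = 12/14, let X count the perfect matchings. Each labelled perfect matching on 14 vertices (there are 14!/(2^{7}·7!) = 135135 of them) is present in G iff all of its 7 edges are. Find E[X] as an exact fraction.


K_14 has 14!/(2^{7}·7!) = 135135 labelled perfect matchings.
For each such perfect matching H, let X_H = 1 if all 7 edges of H are present in G. Then P[X_H = 1] = p^{7} = (6/7)^{7} = 279936/823543.
By linearity of expectation: E[X] = Σ_H E[X_H] = 135135 · p^{7} = 135135 · 279936/823543 = 5404164480/117649.
Numerically: E[X] ≈ 4.59e+04.

E[X] = 135135 · (6/7)^{7} = 5404164480/117649 ≈ 4.59e+04.


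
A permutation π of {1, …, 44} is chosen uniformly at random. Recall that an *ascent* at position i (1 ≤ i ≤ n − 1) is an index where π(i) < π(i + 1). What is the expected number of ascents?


Write X = Σ X_I over i = 1, …, 43, with X_I the indicator of one ascent.
There are 43 indicators.
For each fixed i, the pair (π(i), π(i+1)) is a uniformly random ordered pair of distinct values from {1, …, 44}; by symmetry P[π(i) < π(i+1)] = 1/2.
By linearity: E[X] = 43 · (1/2) = (44 − 1) · (1/2) = 43/2 ≈ 21.500.

E[X] = 43/2 = 21.500.


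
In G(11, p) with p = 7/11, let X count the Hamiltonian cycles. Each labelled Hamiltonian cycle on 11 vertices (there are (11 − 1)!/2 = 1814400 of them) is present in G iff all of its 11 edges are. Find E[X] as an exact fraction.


K_11 has (11 − 1)!/2 = 1814400 labelled Hamiltonian cycles.
For each such Hamiltonian cycle H, let X_H = 1 if all 11 edges of H are present in G. Then P[X_H = 1] = p^{11} = (7/11)^{11} = 1977326743/285311670611.
By linearity of expectation: E[X] = Σ_H E[X_H] = 1814400 · p^{11} = 1814400 · 1977326743/285311670611 = 3587661642499200/285311670611.
Numerically: E[X] ≈ 12575.

E[X] = 1814400 · (7/11)^{11} = 3587661642499200/285311670611 ≈ 12575.


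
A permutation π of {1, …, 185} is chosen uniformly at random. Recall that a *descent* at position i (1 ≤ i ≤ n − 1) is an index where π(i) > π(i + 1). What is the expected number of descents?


Write X = Σ X_I over i = 1, …, 184, with X_I the indicator of one descent.
There are 184 indicators.
For each fixed i, the pair (π(i), π(i+1)) is a uniformly random ordered pair of distinct values from {1, …, 185}; by symmetry P[π(i) > π(i+1)] = 1/2.
By linearity: E[X] = 184 · (1/2) = (185 − 1) · (1/2) = 92 ≈ 92.0000.

E[X] = 92 = 92.0000.


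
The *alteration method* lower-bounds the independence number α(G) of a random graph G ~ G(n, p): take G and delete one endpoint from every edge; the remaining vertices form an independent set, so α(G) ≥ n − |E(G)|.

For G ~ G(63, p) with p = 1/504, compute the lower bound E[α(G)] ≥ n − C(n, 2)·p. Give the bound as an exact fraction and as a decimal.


E[|E(G)|] = C(63, 2)·p = 1953 · (1/504) = 31/8.
E[α(G)] ≥ n − E[|E(G)|] = 63 − 31/8 = 473/8.
Numerically: ≈ 59.1250.
(This is only a lower bound; the true E[α(G)] may be larger.)

E[α(G)] ≥ 473/8 ≈ 59.1250.


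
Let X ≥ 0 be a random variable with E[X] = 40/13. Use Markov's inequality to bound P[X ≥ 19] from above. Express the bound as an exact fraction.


μ = E[X] = 40/13, a = 19.
Markov: P[X ≥ 19] ≤ μ/a = (40/13)/19 = 40/247.
Numerically: ≈ 0.162.
(Since a = 19 > μ = 3.077, the bound 40/247 is < 1 and informative.)

P[X ≥ 19] ≤ 40/247 ≈ 0.162.


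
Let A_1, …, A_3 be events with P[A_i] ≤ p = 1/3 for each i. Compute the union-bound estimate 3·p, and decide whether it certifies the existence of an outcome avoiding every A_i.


Union bound: P[∪_{i=1}^{3} A_i] ≤ Σ_i P[A_i] ≤ 3·p = 3·(1/3) = 1.
Numerically: 1 ≈ 1.000000.
Is 1 < 1? NO.
Since the bound 1 is ≥ 1, the union bound is uninformative here; it does NOT by itself certify existence.

3·p = 1 ≈ 1.000000; existence NOT certified by the union bound.


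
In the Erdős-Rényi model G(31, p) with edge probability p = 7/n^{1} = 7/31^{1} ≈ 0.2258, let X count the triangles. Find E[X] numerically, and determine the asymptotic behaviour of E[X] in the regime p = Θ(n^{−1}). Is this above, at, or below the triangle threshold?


Number of potential triangles: C(31, 3) = 4495.
Each occurs with probability p³ ≈ (0.2258)³ ≈ 1.151354e-02.
By linearity: E[X] = C(31, 3)·p³ ≈ 4495 · 1.151354e-02 ≈ 51.7534.
Here α = 1, so p = 7/n is exactly at the triangle threshold p ~ 1/n. Asymptotically E[X] → c³/6 = 7³/6 = 343/6 ≈ 57.1667, a bounded constant. In this regime the triangle count is asymptotically Poisson(c³/6).

E[X] ≈ 51.7534; in regime p = Θ(1/n^{1}) E[X] stays bounded (at the triangle threshold p ~ 1/n).


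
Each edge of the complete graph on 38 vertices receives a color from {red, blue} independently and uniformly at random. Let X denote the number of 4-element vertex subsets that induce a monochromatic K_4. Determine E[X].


Let X = Σ_S X_S over the C(38, 4) = 73815 subsets S of size 4, where X_S = 1 if the K_4 on S is monochromatic.
For a fixed S, the K_4 on S has C(4, 2) = 6 edges. P[all 6 edges red] = (1/2)^6, and likewise for blue, so P[monochromatic] = 2·(1/2)^6 = 2^{1 − 6} = 1/32.
By linearity of expectation: E[X] = C(38, 4) · 2^{1 − 6} = 73815 · 1/32 = 73815/32.
Numerically: E[X] ≈ 2306.7188.

E[X] = C(38,4)·2^(1−C(4,2)) = 73815/32 ≈ 2306.7188.


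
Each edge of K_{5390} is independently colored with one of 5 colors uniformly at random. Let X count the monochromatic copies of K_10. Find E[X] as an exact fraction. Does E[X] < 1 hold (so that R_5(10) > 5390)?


E[X] = C(5390, 10) · 5^{1 − 45} = 5655833965919099070255434039753 · 5^{−44} = 5655833965919099070255434039753/5684341886080801486968994140625.
As a reduced fraction: E[X] = 5655833965919099070255434039753/5684341886080801486968994140625 ≈ 0.9950.
Is E[X] < 1? YES.
Since E[X] < 1, there exists a 5-coloring of K_{5390} with no monochromatic K_10; hence R_5(10) > 5390.

E[X] = 5655833965919099070255434039753/5684341886080801486968994140625 ≈ 0.9950; E[X] < 1, so R_5(10) > 5390.


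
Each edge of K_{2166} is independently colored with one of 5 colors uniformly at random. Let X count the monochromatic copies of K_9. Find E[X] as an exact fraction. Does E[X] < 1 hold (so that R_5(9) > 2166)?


E[X] = C(2166, 9) · 5^{1 − 36} = 2844037944203015677277940 · 5^{−35} = 2844037944203015677277940/2910383045673370361328125.
As a reduced fraction: E[X] = 568807588840603135455588/582076609134674072265625 ≈ 0.9772040.
Is E[X] < 1? YES.
Since E[X] < 1, there exists a 5-coloring of K_{2166} with no monochromatic K_9; hence R_5(9) > 2166.

E[X] = 568807588840603135455588/582076609134674072265625 ≈ 0.9772040; E[X] < 1, so R_5(9) > 2166.


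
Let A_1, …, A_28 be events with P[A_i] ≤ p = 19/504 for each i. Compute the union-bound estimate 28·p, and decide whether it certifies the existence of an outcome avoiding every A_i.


Union bound: P[∪_{i=1}^{28} A_i] ≤ Σ_i P[A_i] ≤ 28·p = 28·(19/504) = 19/18.
Numerically: 19/18 ≈ 1.0555556.
Is 19/18 < 1? NO.
Since the bound 19/18 is ≥ 1, the union bound is uninformative here; it does NOT by itself certify existence.

28·p = 19/18 ≈ 1.0555556; existence NOT certified by the union bound.


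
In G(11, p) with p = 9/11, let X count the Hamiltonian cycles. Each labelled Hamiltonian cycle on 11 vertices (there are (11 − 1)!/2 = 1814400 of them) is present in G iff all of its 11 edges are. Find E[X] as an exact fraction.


K_11 has (11 − 1)!/2 = 1814400 labelled Hamiltonian cycles.
For each such Hamiltonian cycle H, let X_H = 1 if all 11 edges of H are present in G. Then P[X_H = 1] = p^{11} = (9/11)^{11} = 31381059609/285311670611.
By linearity: E[X] = Σ_H E[X_H] = 1814400 · p^{11} = 1814400 · 31381059609/285311670611 = 56937794554569600/285311670611.
Numerically: E[X] ≈ 1.9956e+05.

E[X] = 1814400 · (9/11)^{11} = 56937794554569600/285311670611 ≈ 1.9956e+05.


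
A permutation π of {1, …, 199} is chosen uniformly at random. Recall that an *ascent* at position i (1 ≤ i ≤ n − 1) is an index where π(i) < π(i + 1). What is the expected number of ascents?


Write X = Σ X_I over i = 1, …, 198, with X_I the indicator of one ascent.
There are 198 indicators.
For each fixed i, the pair (π(i), π(i+1)) is a uniformly random ordered pair of distinct values from {1, …, 199}; by symmetry P[π(i) < π(i+1)] = 1/2.
By linearity: E[X] = 198 · (1/2) = (199 − 1) · (1/2) = 99 ≈ 99.000.

E[X] = 99 = 99.000.


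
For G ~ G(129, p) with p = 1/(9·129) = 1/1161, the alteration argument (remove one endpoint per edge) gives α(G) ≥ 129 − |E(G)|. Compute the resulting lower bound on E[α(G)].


E[|E(G)|] = C(129, 2)·p = 8256 · (1/1161) = 64/9.
E[α(G)] ≥ n − E[|E(G)|] = 129 − 64/9 = 1097/9.
Numerically: ≈ 121.8889.
(This is only a lower bound; the true E[α(G)] may be larger.)

E[α(G)] ≥ 1097/9 ≈ 121.8889.


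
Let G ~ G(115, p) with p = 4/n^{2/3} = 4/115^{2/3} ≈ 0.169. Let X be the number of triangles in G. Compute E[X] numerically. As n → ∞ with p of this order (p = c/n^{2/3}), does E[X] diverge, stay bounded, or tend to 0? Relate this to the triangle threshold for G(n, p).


Number of potential triangles: C(115, 3) = 246905.
Each occurs with probability p³ ≈ (0.169)³ ≈ 4.83932e-03.
By linearity: E[X] = C(115, 3)·p³ ≈ 246905 · 4.83932e-03 ≈ 1194.852.
Since α = 2/3 < 1, p = c/n^{2/3} ≫ 1/n is above the triangle threshold p ~ 1/n. Asymptotically E[X] ~ (c³/6)·n^{3(1−α)} = (4³/6)·n^{1} → ∞; triangles are abundant w.h.p.

E[X] ≈ 1194.852; in regime p = Θ(1/n^{2/3}) E[X] diverges (above the triangle threshold p ~ 1/n).


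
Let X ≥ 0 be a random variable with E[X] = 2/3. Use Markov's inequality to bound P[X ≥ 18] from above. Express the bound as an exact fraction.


μ = E[X] = 2/3, a = 18.
Markov: P[X ≥ 18] ≤ μ/a = (2/3)/18 = 1/27.
Numerically: ≈ 0.037037.
(Since a = 18 > μ = 0.666667, the bound 1/27 is < 1 and informative.)

P[X ≥ 18] ≤ 1/27 ≈ 0.037037.


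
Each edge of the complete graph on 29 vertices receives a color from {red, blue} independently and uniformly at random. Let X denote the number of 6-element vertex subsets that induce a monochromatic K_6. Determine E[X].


Let X = Σ_S X_S over the C(29, 6) = 475020 subsets S of size 6, where X_S = 1 if the K_6 on S is monochromatic.
For a fixed S, the K_6 on S has C(6, 2) = 15 edges. P[all 15 edges red] = (1/2)^15, and likewise for blue, so P[monochromatic] = 2·(1/2)^15 = 2^{1 − 15} = 1/16384.
By linearity: E[X] = C(29, 6) · 2^{1 − 15} = 475020 · 1/16384 = 118755/4096.
Numerically: E[X] ≈ 28.993.

E[X] = C(29,6)·2^(1−C(6,2)) = 118755/4096 ≈ 28.993.


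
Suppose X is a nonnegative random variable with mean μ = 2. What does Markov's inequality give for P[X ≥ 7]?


μ = E[X] = 2, a = 7.
Markov: P[X ≥ 7] ≤ μ/a = (2)/7 = 2/7.
Numerically: ≈ 0.286.
(Since a = 7 > μ = 2.000, the bound 2/7 is < 1 and informative.)

P[X ≥ 7] ≤ 2/7 ≈ 0.286.


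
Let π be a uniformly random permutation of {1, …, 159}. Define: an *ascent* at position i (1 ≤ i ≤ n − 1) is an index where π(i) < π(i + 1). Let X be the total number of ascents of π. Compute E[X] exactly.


Write X = Σ X_I over i = 1, …, 158, with X_I the indicator of one ascent.
There are 158 indicators.
For each fixed i, the pair (π(i), π(i+1)) is a uniformly random ordered pair of distinct values from {1, …, 159}; by symmetry P[π(i) < π(i+1)] = 1/2.
By linearity: E[X] = 158 · (1/2) = (159 − 1) · (1/2) = 79 ≈ 79.0000.

E[X] = 79 = 79.0000.


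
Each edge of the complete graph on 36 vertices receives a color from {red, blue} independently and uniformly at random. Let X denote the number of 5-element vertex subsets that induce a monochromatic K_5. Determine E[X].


Let X = Σ_S X_S over the C(36, 5) = 376992 subsets S of size 5, where X_S = 1 if the K_5 on S is monochromatic.
For a fixed S, the K_5 on S has C(5, 2) = 10 edges. P[all 10 edges red] = (1/2)^10, and likewise for blue, so P[monochromatic] = 2·(1/2)^10 = 2^{1 − 10} = 1/512.
Summing: E[X] = C(36, 5) · 2^{1 − 10} = 376992 · 1/512 = 11781/16.
Numerically: E[X] ≈ 736.31250.

E[X] = C(36,5)·2^(1−C(5,2)) = 11781/16 ≈ 736.31250.


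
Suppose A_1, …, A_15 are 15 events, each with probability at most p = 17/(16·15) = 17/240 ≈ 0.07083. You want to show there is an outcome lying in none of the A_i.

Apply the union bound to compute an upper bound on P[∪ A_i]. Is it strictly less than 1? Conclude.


Union bound: P[∪_{i=1}^{15} A_i] ≤ Σ_i P[A_i] ≤ 15·p = 15·(17/240) = 17/16.
Numerically: 17/16 ≈ 1.06250.
Is 17/16 < 1? NO.
Since the bound 17/16 is ≥ 1, the union bound is uninformative here; it does NOT by itself certify existence.

15·p = 17/16 ≈ 1.06250; existence NOT certified by the union bound.


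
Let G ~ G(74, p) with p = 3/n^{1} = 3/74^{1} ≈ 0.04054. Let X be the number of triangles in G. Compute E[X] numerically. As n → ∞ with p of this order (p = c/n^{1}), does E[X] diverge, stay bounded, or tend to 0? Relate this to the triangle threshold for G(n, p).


Number of potential triangles: C(74, 3) = 64824.
Each occurs with probability p³ ≈ (0.04054)³ ≈ 6.662981e-05.
By linearity: E[X] = C(74, 3)·p³ ≈ 64824 · 6.662981e-05 ≈ 4.3192.
Here α = 1, so p = 3/n is exactly at the triangle threshold p ~ 1/n. Asymptotically E[X] → c³/6 = 3³/6 = 9/2 ≈ 4.5000, a bounded constant. In this regime the triangle count is asymptotically Poisson(c³/6).

E[X] ≈ 4.3192; in regime p = Θ(1/n^{1}) E[X] stays bounded (at the triangle threshold p ~ 1/n).
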